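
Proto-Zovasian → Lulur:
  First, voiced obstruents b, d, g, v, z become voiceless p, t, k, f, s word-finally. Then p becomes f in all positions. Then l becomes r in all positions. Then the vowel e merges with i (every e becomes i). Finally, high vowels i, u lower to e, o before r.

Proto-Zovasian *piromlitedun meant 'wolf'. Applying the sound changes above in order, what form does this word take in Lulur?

Lulur: *piromlitedun
  piromlitedun (rule 1 does not apply)
  piromlitedun → firomlitedun   [unconditioned shift]
  firomlitedun → firomritedun   [unconditioned shift]
  firomritedun → firomritidun   [vowel merger]
  firomritidun → feromritidun   [pre-rhotic lowering]
  giving Lulur feromritidun.

feromritidun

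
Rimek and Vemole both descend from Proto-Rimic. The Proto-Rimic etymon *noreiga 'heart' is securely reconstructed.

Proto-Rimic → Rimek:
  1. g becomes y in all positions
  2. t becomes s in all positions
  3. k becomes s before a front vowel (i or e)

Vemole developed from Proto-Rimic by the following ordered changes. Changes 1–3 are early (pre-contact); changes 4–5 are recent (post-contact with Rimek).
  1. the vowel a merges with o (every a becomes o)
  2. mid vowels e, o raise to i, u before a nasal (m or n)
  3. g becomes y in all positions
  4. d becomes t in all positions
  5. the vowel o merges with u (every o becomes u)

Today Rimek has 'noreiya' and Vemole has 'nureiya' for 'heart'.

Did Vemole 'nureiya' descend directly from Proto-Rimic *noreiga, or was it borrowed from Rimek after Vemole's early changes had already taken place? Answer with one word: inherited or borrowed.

If inherited, *noreiga would pass through all of Vemole's changes:
Vemole: start from *noreiga.
  rule 1 (vowel merger): noreiga → noreigo
  rule 2: no change — noreigo
  rule 3 (unconditioned shift): noreigo → noreiyo
  rule 4: no change — noreiyo
  rule 5 (vowel merger): noreiyo → nureiyu
  ⇒ Vemole nureiyu
If borrowed from Rimek 'noreiya' after the early changes, it would undergo only the recent ones:
  rule 4 (unconditioned shift): no change (noreiya)
  rule 5 (vowel merger): noreiya → nureiya
  ⇒ as a loan: nureiya
Vemole 'nureiya' matches the loan outcome 'nureiya', not the inherited 'nureiyu' — it skipped the early Vemole changes, so it was borrowed from Rimek.

borrowed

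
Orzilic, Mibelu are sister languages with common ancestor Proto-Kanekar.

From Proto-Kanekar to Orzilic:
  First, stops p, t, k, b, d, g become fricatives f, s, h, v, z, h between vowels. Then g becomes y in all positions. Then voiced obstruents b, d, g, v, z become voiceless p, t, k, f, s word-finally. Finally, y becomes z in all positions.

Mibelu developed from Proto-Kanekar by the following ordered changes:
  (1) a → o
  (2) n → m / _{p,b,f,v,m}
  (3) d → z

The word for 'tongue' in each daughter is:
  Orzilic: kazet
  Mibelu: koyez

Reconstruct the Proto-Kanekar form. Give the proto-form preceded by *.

*kayed

Position 5: Orzilic has t, Mibelu has z. Taking the neighbouring segments as reconstructed: Orzilic t could go back to *t or *d; Mibelu z could go back to *d or *z — the one source consistent with every daughter is *d.
Position 3: Orzilic has z, Mibelu has y. Mibelu preserves y here (none of its changes turn any other segment into y), so the proto-segment is *y.
Position 2: Orzilic has a, Mibelu has o. Orzilic preserves a here (none of its changes turn any other segment into a), so the proto-segment is *a.
The remaining positions agree across the daughters. Check the candidate against every language:
Orzilic: *kayed > kayet > kazet  (by final devoicing, unconditioned shift)
Mibelu: *kayed
  kayed → koyed   [vowel merger]
  koyed (rule 2 does not apply)
  koyed → koyez   [unconditioned shift]
  giving Mibelu koyez.
*kayed is the unique common source.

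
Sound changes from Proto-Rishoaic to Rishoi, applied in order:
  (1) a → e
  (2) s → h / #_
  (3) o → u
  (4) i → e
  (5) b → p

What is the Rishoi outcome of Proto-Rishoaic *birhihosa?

Rishoi: start from *birhihosa.
  rule 1 (vowel merger): birhihosa → birhihose
  rule 2: no change — birhihose
  rule 3 (vowel merger): birhihose → birhihuse
  rule 4 (vowel merger): birhihuse → berhehuse
  rule 5 (unconditioned shift): berhehuse → perhehuse
  ⇒ Rishoi perhehuse

perhehuse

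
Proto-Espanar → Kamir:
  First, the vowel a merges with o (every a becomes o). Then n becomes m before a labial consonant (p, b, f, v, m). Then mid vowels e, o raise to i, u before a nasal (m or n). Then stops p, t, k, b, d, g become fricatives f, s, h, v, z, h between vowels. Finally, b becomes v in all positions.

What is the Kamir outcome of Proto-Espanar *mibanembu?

mivunimvu

Kamir: start from *mibanembu.
  rule 1 (vowel merger): mibanembu → mibonembu
  rule 2: no change — mibonembu
  rule 3 (pre-nasal raising): mibonembu → mibunimbu
  rule 4 (intervocalic lenition): mibunimbu → mivunimbu
  rule 5 (unconditioned shift): mivunimbu → mivunimvu
  ⇒ Kamir mivunimvu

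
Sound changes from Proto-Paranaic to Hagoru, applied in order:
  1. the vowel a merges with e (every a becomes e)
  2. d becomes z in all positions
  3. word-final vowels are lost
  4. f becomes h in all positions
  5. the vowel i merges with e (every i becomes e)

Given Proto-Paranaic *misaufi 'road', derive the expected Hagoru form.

meseuh

Hagoru: *misaufi
  misaufi → miseufi   [vowel merger]
  miseufi (rule 2 does not apply)
  miseufi → miseuf   [apocope]
  miseuf → miseuh   [unconditioned shift]
  miseuh → meseuh   [vowel merger]
  giving Hagoru meseuh.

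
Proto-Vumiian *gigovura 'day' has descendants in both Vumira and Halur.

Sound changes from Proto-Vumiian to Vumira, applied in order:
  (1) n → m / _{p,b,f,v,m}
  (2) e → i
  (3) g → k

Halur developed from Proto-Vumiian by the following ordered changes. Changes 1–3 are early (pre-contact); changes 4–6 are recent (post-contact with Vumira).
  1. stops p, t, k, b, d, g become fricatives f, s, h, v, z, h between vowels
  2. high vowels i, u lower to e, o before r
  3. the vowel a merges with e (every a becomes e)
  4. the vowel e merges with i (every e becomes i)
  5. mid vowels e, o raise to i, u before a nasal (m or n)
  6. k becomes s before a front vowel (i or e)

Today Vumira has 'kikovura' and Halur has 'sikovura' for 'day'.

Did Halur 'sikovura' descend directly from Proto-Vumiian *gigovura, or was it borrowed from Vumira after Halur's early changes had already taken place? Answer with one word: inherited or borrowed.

If inherited, *gigovura would pass through all of Halur's changes:
Halur: start from *gigovura.
  rule 1 (intervocalic lenition): gigovura → gihovura
  rule 2 (pre-rhotic lowering): gihovura → gihovora
  rule 3 (vowel merger): gihovora → gihovore
  rule 4 (vowel merger): gihovore → gihovori
  rule 5: no change — gihovori
  rule 6: no change — gihovori
  ⇒ Halur gihovori
If borrowed from Vumira 'kikovura' after the early changes, it would undergo only the recent ones:
  rule 4 (vowel merger): no change (kikovura)
  rule 5 (pre-nasal raising): no change (kikovura)
  rule 6 (palatalisation): kikovura → sikovura
  ⇒ as a loan: sikovura
Halur 'sikovura' matches the loan outcome 'sikovura', not the inherited 'gihovori' — it skipped the early Halur changes, so it was borrowed from Vumira.

borrowed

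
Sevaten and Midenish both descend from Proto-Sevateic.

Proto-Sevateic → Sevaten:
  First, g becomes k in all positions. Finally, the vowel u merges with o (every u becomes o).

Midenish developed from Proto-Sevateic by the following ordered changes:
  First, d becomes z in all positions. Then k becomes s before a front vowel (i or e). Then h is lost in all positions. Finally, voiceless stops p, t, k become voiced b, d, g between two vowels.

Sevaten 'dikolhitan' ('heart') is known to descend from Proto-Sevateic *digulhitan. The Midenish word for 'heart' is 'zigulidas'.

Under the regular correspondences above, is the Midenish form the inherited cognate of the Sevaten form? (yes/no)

no

Derive the expected Midenish reflex of *digulhitan:
Midenish: *digulhitan > zigulhitan > zigulitan > zigulidan  (by unconditioned shift, h-loss, intervocalic voicing)
The regular Midenish reflex would be 'zigulidan', but the attested form is 'zigulidas'. The correspondence is irregular, so they are not cognates (the Midenish form has a different source).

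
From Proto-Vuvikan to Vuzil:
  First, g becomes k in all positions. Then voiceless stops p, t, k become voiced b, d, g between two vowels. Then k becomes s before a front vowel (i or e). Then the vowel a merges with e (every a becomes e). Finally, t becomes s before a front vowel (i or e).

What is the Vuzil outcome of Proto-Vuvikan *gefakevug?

Vuzil: *gefakevug
  gefakevug → kefakevuk   [unconditioned shift]
  kefakevuk → kefagevuk   [intervocalic voicing]
  kefagevuk → sefagevuk   [palatalisation]
  sefagevuk → sefegevuk   [vowel merger]
  sefegevuk (rule 5 does not apply)
  giving Vuzil sefegevuk.

sefegevuk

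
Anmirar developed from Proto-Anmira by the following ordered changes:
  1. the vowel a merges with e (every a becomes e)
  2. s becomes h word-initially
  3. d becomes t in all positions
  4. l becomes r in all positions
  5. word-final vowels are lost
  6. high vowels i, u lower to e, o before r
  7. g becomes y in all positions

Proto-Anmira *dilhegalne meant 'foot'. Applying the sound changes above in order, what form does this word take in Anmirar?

Anmirar: start from *dilhegalne.
  rule 1 (vowel merger): dilhegalne → dilhegelne
  rule 2: no change — dilhegelne
  rule 3 (unconditioned shift): dilhegelne → tilhegelne
  rule 4 (unconditioned shift): tilhegelne → tirhegerne
  rule 5 (apocope): tirhegerne → tirhegern
  rule 6 (pre-rhotic lowering): tirhegern → terhegern
  rule 7 (unconditioned shift): terhegern → terheyern
  ⇒ Anmirar terheyern

terheyern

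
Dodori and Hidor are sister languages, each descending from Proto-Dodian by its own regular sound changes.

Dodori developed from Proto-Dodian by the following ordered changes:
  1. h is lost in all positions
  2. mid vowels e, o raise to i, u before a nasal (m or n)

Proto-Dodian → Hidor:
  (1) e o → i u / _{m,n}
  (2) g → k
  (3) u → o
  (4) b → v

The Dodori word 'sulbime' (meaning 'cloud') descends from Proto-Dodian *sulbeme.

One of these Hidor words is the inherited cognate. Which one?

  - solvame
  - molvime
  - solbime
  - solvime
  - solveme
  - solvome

solvime

Hidor: *sulbeme
  sulbeme → sulbime   [pre-nasal raising]
  sulbime (rule 2 does not apply)
  sulbime → solbime   [vowel merger]
  solbime → solvime   [unconditioned shift]
  giving Hidor solvime.
Only 'solvime' matches the regular Hidor development of *sulbeme.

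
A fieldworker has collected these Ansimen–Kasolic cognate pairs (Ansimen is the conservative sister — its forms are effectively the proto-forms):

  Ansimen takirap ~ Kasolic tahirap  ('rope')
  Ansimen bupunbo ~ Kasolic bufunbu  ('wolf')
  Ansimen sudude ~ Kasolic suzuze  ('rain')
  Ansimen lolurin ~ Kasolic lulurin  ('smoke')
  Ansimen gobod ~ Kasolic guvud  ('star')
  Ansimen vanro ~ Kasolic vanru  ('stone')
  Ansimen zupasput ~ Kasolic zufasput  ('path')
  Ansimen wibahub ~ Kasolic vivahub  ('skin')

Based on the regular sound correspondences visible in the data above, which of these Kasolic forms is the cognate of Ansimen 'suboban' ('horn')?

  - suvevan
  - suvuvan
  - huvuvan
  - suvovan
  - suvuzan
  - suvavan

gobod ~ guvud — Ansimen b corresponds to Kasolic v between vowels (before a back vowel).
gobod ~ guvud — Ansimen o corresponds to Kasolic u after a consonant, before a labial obstruent.
wibahub ~ vivahub — Ansimen b corresponds to Kasolic v between vowels (before a back vowel).
Applying these to Ansimen 'suboban':
  suboban → suvoban   (b→v between vowels (before a back vowel))
  suvoban → suvuban   (o→u after a consonant, before a labial obstruent)
  suvuban → suvuvan   (b→v between vowels (before a back vowel))
So the Kasolic cognate is 'suvuvan'.

suvuvan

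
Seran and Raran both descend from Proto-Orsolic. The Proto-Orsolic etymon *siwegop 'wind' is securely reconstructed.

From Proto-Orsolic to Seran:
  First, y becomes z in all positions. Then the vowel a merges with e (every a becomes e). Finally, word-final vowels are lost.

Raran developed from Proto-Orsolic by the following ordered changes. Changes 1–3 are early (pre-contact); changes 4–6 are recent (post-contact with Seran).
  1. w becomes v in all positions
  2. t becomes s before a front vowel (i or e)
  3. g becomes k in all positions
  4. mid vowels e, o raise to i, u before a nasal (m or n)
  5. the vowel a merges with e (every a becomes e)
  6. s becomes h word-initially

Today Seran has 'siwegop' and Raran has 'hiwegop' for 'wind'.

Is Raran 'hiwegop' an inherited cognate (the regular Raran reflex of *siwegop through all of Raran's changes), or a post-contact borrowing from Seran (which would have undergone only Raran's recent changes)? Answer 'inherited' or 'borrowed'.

If inherited, *siwegop would pass through all of Raran's changes:
Raran: *siwegop
  siwegop → sivegop   [unconditioned shift]
  sivegop (rule 2 does not apply)
  sivegop → sivekop   [unconditioned shift]
  sivekop (rule 4 does not apply)
  sivekop (rule 5 does not apply)
  sivekop → hivekop   [debuccalisation]
  giving Raran hivekop.
If borrowed from Seran 'siwegop' after the early changes, it would undergo only the recent ones:
  rule 4 (pre-nasal raising): no change (siwegop)
  rule 5 (vowel merger): no change (siwegop)
  rule 6 (debuccalisation): siwegop → hiwegop
  ⇒ as a loan: hiwegop
Raran 'hiwegop' matches the loan outcome 'hiwegop', not the inherited 'hivekop' — it skipped the early Raran changes, so it was borrowed from Seran.

borrowed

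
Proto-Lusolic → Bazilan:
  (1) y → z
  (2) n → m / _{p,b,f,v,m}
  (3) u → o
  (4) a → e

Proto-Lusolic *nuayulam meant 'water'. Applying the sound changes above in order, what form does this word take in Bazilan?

noezolem

Bazilan: *nuayulam > nuazulam > noazolam > noezolem  (by unconditioned shift, vowel merger, vowel merger)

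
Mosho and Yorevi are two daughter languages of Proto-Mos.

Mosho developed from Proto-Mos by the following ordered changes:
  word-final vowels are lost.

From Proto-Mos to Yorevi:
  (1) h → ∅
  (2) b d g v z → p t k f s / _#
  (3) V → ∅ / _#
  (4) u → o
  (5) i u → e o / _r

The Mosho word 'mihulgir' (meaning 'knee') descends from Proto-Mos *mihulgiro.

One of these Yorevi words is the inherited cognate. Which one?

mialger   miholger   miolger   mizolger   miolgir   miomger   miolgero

miolger

Yorevi: *mihulgiro > miulgiro > miulgir > miolgir > miolger  (by h-loss, apocope, vowel merger, pre-rhotic lowering)
The other candidates each miss or misapply at least one Yorevi change.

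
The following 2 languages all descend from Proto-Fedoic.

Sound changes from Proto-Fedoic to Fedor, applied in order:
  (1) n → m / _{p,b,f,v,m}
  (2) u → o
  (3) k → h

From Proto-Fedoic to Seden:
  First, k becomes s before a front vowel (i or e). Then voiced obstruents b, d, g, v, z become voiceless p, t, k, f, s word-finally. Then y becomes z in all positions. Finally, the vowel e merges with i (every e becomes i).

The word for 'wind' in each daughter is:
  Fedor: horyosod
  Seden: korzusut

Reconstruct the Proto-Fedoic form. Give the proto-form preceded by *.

*koryusud

Position 1: Fedor has h, Seden has k. Taking the neighbouring segments as reconstructed: Fedor h could go back to *k or *h; Seden k can only go back to *k — the one source consistent with every daughter is *k.
Position 4: Fedor has y, Seden has z. Fedor preserves y here (none of its changes turn any other segment into y), so the proto-segment is *y.
This points to *koryusud. Verify forward in each daughter:
Fedor: *koryusud > koryosod > horyosod  (by vowel merger, unconditioned shift)
Seden: *koryusud > koryusut > korzusut  (by final devoicing, unconditioned shift)
No other proto-form is consistent with every reflex, so the reconstruction is *koryusud.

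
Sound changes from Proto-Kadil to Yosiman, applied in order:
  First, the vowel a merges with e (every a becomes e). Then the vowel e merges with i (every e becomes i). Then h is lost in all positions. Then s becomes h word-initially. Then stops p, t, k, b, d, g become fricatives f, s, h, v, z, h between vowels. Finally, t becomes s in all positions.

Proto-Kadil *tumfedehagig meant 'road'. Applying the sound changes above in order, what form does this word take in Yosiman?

Yosiman: start from *tumfedehagig.
  rule 1 (vowel merger): tumfedehagig → tumfedehegig
  rule 2 (vowel merger): tumfedehegig → tumfidihigig
  rule 3 (h-loss): tumfidihigig → tumfidiigig
  rule 4: no change — tumfidiigig
  rule 5 (intervocalic lenition): tumfidiigig → tumfiziihig
  rule 6 (unconditioned shift): tumfiziihig → sumfiziihig
  ⇒ Yosiman sumfiziihig

sumfiziihig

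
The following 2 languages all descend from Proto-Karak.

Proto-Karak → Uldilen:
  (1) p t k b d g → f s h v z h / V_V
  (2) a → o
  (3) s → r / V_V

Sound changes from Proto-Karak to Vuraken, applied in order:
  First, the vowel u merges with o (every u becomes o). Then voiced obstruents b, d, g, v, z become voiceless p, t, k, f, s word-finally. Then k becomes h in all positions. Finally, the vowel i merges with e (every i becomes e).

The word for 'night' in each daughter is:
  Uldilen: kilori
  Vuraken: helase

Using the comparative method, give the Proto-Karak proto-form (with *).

*kilasi

Position 5: Uldilen has r, Vuraken has s. Taking the neighbouring segments as reconstructed: Uldilen r could go back to *t or *s or *r; Vuraken s can only go back to *s — the one source consistent with every daughter is *s.
Position 1: Uldilen has k, Vuraken has h. Uldilen preserves k here (none of its changes turn any other segment into k), so the proto-segment is *k.
Position 6: Uldilen has i, Vuraken has e. Uldilen preserves i here (none of its changes turn any other segment into i), so the proto-segment is *i.
Continuing position by position gives *kilasi; check it forward:
Uldilen: *kilasi
  kilasi (rule 1 does not apply)
  kilasi → kilosi   [vowel merger]
  kilosi → kilori   [rhotacism]
  giving Uldilen kilori.
Vuraken: *kilasi
  kilasi (rule 1 does not apply)
  kilasi (rule 2 does not apply)
  kilasi → hilasi   [unconditioned shift]
  hilasi → helase   [vowel merger]
  giving Vuraken helase.
*kilasi is the unique common source.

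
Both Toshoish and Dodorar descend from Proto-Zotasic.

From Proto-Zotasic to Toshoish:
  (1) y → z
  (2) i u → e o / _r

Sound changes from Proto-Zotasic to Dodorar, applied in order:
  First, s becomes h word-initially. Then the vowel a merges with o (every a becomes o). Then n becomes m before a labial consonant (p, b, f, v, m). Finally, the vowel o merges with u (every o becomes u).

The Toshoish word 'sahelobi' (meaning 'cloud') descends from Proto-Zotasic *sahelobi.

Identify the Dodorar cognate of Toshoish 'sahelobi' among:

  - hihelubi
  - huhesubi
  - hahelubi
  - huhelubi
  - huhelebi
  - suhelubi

huhelubi

Dodorar: start from *sahelobi.
  rule 1 (debuccalisation): sahelobi → hahelobi
  rule 2 (vowel merger): hahelobi → hohelobi
  rule 3: no change — hohelobi
  rule 4 (vowel merger): hohelobi → huhelubi
  ⇒ Dodorar huhelubi
Only 'huhelubi' matches the regular Dodorar development of *sahelobi.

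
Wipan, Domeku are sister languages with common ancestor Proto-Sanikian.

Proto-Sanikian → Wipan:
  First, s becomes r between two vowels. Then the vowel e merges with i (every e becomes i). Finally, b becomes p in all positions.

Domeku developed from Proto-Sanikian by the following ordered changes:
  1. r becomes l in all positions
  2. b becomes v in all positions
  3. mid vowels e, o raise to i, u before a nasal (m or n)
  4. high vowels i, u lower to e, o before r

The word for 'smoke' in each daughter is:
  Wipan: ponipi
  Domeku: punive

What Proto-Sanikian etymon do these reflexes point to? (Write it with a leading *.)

*ponibe

Position 5: Wipan has p, Domeku has v. Taking the neighbouring segments as reconstructed: Wipan p could go back to *p or *b; Domeku v could go back to *b or *v — the one source consistent with every daughter is *b.
Position 6: Wipan has i, Domeku has e. Taking the neighbouring segments as reconstructed: Wipan i could go back to *e or *i; Domeku e can only go back to *e — the one source consistent with every daughter is *e.
Position 2: Wipan has o, Domeku has u. Wipan preserves o here (none of its changes turn any other segment into o), so the proto-segment is *o.
Verify the candidate proto-form against each daughter:
Wipan: *ponibe > ponibi > ponipi  (by vowel merger, unconditioned shift)
Domeku: start from *ponibe.
  rule 1: no change — ponibe
  rule 2 (unconditioned shift): ponibe → ponive
  rule 3 (pre-nasal raising): ponive → punive
  rule 4: no change — punive
  ⇒ Domeku punive
No other proto-form is consistent with every reflex, so the reconstruction is *ponibe.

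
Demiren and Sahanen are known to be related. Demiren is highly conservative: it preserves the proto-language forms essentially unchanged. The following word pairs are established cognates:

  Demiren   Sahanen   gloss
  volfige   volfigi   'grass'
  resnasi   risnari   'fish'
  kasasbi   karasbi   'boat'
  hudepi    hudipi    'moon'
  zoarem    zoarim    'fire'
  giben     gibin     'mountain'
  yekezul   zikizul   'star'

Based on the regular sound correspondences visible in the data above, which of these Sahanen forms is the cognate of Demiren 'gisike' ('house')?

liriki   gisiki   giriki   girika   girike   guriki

giriki

resnasi ~ risnari — Demiren s corresponds to Sahanen r between vowels (before a front vowel).
volfige ~ volfigi — Demiren e corresponds to Sahanen i word-finally.
Applying these to Demiren 'gisike':
  gisike → girike   (s→r between vowels (before a front vowel))
  girike → giriki   (e→i word-finally)
So the Sahanen cognate is 'giriki'.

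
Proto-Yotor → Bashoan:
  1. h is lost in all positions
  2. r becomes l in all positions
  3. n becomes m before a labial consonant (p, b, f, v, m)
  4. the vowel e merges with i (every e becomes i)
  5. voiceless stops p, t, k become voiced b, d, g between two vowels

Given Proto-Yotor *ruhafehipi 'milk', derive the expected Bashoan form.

luafiibi

Bashoan: *ruhafehipi > ruafeipi > luafeipi > luafiipi > luafiibi  (by h-loss, unconditioned shift, vowel merger, intervocalic voicing)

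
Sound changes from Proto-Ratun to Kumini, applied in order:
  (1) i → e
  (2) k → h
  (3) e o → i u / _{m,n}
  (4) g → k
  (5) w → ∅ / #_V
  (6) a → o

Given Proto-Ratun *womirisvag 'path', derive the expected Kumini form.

Kumini: start from *womirisvag.
  rule 1 (vowel merger): womirisvag → womeresvag
  rule 2: no change — womeresvag
  rule 3 (pre-nasal raising): womeresvag → wumeresvag
  rule 4 (unconditioned shift): wumeresvag → wumeresvak
  rule 5 (glide loss): wumeresvak → umeresvak
  rule 6 (vowel merger): umeresvak → umeresvok
  ⇒ Kumini umeresvok

umeresvok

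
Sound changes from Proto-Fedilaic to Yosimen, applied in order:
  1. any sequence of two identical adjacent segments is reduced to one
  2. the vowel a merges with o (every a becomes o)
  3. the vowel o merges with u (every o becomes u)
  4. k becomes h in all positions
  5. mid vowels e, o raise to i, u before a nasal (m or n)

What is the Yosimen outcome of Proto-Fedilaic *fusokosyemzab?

Yosimen: start from *fusokosyemzab.
  rule 1: no change — fusokosyemzab
  rule 2 (vowel merger): fusokosyemzab → fusokosyemzob
  rule 3 (vowel merger): fusokosyemzob → fusukusyemzub
  rule 4 (unconditioned shift): fusukusyemzub → fusuhusyemzub
  rule 5 (pre-nasal raising): fusuhusyemzub → fusuhusyimzub
  ⇒ Yosimen fusuhusyimzub

fusuhusyimzub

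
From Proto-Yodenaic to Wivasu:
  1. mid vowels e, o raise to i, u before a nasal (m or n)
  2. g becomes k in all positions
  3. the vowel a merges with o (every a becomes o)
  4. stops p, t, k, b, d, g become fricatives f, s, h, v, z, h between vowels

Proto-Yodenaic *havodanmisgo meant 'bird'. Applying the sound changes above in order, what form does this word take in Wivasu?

hovozonmisko

Wivasu: *havodanmisgo
  havodanmisgo (rule 1 does not apply)
  havodanmisgo → havodanmisko   [unconditioned shift]
  havodanmisko → hovodonmisko   [vowel merger]
  hovodonmisko → hovozonmisko   [intervocalic lenition]
  giving Wivasu hovozonmisko.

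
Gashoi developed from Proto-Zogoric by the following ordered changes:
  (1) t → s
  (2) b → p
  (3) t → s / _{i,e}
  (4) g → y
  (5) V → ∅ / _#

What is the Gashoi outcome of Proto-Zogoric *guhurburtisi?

yuhurpursis

Gashoi: *guhurburtisi > guhurbursisi > guhurpursisi > yuhurpursisi > yuhurpursis  (by unconditioned shift, unconditioned shift, unconditioned shift, apocope)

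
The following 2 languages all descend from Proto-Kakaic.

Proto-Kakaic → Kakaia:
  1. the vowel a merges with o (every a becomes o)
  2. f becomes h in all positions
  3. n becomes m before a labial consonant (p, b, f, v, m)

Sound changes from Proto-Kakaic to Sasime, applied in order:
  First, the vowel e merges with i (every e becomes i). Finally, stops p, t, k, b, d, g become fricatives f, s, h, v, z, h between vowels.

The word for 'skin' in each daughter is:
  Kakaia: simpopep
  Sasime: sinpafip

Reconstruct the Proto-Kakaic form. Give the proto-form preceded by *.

*sinpapep

Position 3: Kakaia has m, Sasime has n. Sasime preserves n here (none of its changes turn any other segment into n), so the proto-segment is *n.
Position 6: Kakaia has p, Sasime has f. Kakaia preserves p here (none of its changes turn any other segment into p), so the proto-segment is *p.
Position 7: Kakaia has e, Sasime has i. Kakaia preserves e here (none of its changes turn any other segment into e), so the proto-segment is *e.
This points to *sinpapep. Verify forward in each daughter:
Kakaia: *sinpapep
  sinpapep → sinpopep   [vowel merger]
  sinpopep (rule 2 does not apply)
  sinpopep → simpopep   [nasal place assimilation]
  giving Kakaia simpopep.
Sasime: start from *sinpapep.
  rule 1 (vowel merger): sinpapep → sinpapip
  rule 2 (intervocalic lenition): sinpapip → sinpafip
  ⇒ Sasime sinpafip
Only *sinpapep yields all of Kakaia simpopep, Sasime sinpafip.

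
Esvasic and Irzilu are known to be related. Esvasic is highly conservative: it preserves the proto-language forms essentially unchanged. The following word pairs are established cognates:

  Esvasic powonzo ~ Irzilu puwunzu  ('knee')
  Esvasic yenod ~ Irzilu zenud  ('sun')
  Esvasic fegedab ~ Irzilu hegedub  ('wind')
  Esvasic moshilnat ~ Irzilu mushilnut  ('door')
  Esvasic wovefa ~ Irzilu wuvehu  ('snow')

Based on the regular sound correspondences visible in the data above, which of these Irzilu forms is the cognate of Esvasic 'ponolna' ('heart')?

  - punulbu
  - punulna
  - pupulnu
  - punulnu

punulnu

powonzo ~ puwunzu — Esvasic o corresponds to Irzilu u after a consonant, before a nasal.
powonzo ~ puwunzu, yenod ~ zenud — Esvasic o corresponds to Irzilu u after a consonant, before a consonant other than r, m, n, p, b, f, v.
wovefa ~ wuvehu — Esvasic a corresponds to Irzilu u word-finally.
Applying these to Esvasic 'ponolna':
  ponolna → punolna   (o→u after a consonant, before a nasal)
  punolna → punulna   (o→u after a consonant, before a consonant other than r, m, n, p, b, f, v)
  punulna → punulnu   (a→u word-finally)
So the Irzilu cognate is 'punulnu'.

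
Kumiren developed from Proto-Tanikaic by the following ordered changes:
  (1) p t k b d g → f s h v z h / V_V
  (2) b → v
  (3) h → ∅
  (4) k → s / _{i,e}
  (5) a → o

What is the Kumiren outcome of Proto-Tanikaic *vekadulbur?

Kumiren: *vekadulbur > vehazulbur > vehazulvur > veazulvur > veozulvur  (by intervocalic lenition, unconditioned shift, h-loss, vowel merger)

veozulvur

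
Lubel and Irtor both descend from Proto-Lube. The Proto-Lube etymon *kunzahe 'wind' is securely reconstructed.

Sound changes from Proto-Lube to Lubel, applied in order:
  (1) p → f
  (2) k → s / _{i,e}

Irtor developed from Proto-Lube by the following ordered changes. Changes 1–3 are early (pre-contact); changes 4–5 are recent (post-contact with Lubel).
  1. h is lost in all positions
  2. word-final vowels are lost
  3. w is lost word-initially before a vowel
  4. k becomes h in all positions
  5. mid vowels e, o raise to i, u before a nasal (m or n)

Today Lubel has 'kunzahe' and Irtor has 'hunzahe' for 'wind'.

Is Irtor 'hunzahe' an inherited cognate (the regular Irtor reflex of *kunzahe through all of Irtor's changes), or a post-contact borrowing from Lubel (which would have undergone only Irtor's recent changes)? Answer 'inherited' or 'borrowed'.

If inherited, *kunzahe would pass through all of Irtor's changes:
Irtor: *kunzahe
  kunzahe → kunzae   [h-loss]
  kunzae → kunza   [apocope]
  kunza (rule 3 does not apply)
  kunza → hunza   [unconditioned shift]
  hunza (rule 5 does not apply)
  giving Irtor hunza.
If borrowed from Lubel 'kunzahe' after the early changes, it would undergo only the recent ones:
  rule 4 (unconditioned shift): kunzahe → hunzahe
  rule 5 (pre-nasal raising): no change (hunzahe)
  ⇒ as a loan: hunzahe
Irtor 'hunzahe' matches the loan outcome 'hunzahe', not the inherited 'hunza' — it skipped the early Irtor changes, so it was borrowed from Lubel.

borrowed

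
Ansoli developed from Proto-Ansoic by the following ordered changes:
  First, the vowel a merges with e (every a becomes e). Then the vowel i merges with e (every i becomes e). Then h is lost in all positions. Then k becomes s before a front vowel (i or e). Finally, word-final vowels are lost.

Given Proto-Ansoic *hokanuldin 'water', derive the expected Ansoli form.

Ansoli: *hokanuldin
  hokanuldin → hokenuldin   [vowel merger]
  hokenuldin → hokenulden   [vowel merger]
  hokenulden → okenulden   [h-loss]
  okenulden → osenulden   [palatalisation]
  osenulden (rule 5 does not apply)
  giving Ansoli osenulden.

osenulden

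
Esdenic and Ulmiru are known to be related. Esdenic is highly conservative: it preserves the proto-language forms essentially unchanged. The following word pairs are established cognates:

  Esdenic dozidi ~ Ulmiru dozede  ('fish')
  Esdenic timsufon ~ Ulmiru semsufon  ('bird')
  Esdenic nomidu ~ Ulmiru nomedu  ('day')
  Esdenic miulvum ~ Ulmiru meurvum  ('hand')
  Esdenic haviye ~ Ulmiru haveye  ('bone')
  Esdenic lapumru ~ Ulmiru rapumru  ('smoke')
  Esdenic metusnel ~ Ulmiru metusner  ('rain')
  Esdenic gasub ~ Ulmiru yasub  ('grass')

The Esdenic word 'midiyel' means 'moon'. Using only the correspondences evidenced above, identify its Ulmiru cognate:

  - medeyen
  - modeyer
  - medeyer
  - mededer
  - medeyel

medeyer

dozidi ~ dozede, nomidu ~ nomedu — Esdenic i corresponds to Ulmiru e after a consonant, before a consonant other than r, m, n, p, b, f, v.
metusnel ~ metusner — Esdenic l corresponds to Ulmiru r word-finally.
Applying these to Esdenic 'midiyel':
  midiyel → mediyel   (i→e after a consonant, before a consonant other than r, m, n, p, b, f, v)
  mediyel → medeyel   (i→e after a consonant, before a consonant other than r, m, n, p, b, f, v)
  medeyel → medeyer   (l→r word-finally)
So the Ulmiru cognate is 'medeyer'.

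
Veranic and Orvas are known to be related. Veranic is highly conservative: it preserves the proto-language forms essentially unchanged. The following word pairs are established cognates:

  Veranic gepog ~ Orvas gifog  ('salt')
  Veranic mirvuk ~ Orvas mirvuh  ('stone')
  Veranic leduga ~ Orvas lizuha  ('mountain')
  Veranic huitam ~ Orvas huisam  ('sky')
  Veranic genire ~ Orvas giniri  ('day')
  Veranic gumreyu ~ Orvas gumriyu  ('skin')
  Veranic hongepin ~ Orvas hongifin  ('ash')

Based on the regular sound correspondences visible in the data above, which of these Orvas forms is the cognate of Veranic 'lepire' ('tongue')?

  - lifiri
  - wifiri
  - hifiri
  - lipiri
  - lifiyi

lifiri

gepog ~ gifog, hongepin ~ hongifin — Veranic e corresponds to Orvas i after a consonant, before a labial obstruent.
hongepin ~ hongifin — Veranic p corresponds to Orvas f between vowels (before a front vowel).
genire ~ giniri — Veranic e corresponds to Orvas i word-finally.
Applying these to Veranic 'lepire':
  lepire → lipire   (e→i after a consonant, before a labial obstruent)
  lipire → lifire   (p→f between vowels (before a front vowel))
  lifire → lifiri   (e→i word-finally)
So the Orvas cognate is 'lifiri'.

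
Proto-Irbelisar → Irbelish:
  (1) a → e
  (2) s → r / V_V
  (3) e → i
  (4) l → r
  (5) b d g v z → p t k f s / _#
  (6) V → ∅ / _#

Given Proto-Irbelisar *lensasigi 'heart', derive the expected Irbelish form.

rinsirig

Irbelish: start from *lensasigi.
  rule 1 (vowel merger): lensasigi → lensesigi
  rule 2 (rhotacism): lensesigi → lenserigi
  rule 3 (vowel merger): lenserigi → linsirigi
  rule 4 (unconditioned shift): linsirigi → rinsirigi
  rule 5: no change — rinsirigi
  rule 6 (apocope): rinsirigi → rinsirig
  ⇒ Irbelish rinsirig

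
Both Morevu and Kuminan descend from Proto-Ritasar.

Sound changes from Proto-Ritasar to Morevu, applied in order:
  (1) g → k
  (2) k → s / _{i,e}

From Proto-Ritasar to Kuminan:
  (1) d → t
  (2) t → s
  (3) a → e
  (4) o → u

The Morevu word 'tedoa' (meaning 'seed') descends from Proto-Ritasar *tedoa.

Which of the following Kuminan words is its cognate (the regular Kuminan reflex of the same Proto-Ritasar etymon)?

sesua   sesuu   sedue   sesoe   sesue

sesue

Kuminan: *tedoa
  tedoa → tetoa   [unconditioned shift]
  tetoa → sesoa   [unconditioned shift]
  sesoa → sesoe   [vowel merger]
  sesoe → sesue   [vowel merger]
  giving Kuminan sesue.
The other candidates each miss or misapply at least one Kuminan change.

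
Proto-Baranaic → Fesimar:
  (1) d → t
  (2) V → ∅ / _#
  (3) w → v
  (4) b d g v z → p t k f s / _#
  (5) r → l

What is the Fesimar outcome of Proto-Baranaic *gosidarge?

Fesimar: start from *gosidarge.
  rule 1 (unconditioned shift): gosidarge → gositarge
  rule 2 (apocope): gositarge → gositarg
  rule 3: no change — gositarg
  rule 4 (final devoicing): gositarg → gositark
  rule 5 (unconditioned shift): gositark → gositalk
  ⇒ Fesimar gositalk

gositalk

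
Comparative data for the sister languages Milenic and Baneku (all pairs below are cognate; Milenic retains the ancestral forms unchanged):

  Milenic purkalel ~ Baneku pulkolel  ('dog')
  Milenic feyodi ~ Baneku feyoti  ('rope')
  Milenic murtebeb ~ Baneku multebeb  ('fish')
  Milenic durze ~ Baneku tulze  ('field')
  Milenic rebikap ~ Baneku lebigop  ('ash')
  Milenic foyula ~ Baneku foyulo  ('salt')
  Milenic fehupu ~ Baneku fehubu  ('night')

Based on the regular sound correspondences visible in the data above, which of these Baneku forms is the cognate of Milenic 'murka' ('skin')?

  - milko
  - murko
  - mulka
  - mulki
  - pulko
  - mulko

mulko

purkalel ~ pulkolel, murtebeb ~ multebeb — Milenic r corresponds to Baneku l after a vowel, before a consonant other than r, m, n, p, b, f, v.
foyula ~ foyulo — Milenic a corresponds to Baneku o word-finally.
Applying these to Milenic 'murka':
  murka → mulka   (r→l after a vowel, before a consonant other than r, m, n, p, b, f, v)
  mulka → mulko   (a→o word-finally)
So the Baneku cognate is 'mulko'.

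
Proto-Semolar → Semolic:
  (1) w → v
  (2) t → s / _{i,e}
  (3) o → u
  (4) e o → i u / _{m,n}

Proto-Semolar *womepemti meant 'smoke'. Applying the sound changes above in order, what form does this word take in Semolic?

Semolic: *womepemti > vomepemti > vomepemsi > vumepemsi > vumepimsi  (by unconditioned shift, palatalisation, vowel merger, pre-nasal raising)

vumepimsi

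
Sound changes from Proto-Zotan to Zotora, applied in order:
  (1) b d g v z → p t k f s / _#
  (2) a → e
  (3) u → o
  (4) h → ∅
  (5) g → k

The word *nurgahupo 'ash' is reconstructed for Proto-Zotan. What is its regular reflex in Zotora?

norkeopo

Zotora: start from *nurgahupo.
  rule 1: no change — nurgahupo
  rule 2 (vowel merger): nurgahupo → nurgehupo
  rule 3 (vowel merger): nurgehupo → norgehopo
  rule 4 (h-loss): norgehopo → norgeopo
  rule 5 (unconditioned shift): norgeopo → norkeopo
  ⇒ Zotora norkeopo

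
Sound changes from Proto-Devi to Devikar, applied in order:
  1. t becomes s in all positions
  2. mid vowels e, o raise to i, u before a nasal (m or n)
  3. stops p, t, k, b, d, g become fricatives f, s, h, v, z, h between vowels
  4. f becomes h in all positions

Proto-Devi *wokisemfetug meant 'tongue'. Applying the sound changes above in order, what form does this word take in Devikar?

wohisimhesug

Devikar: *wokisemfetug > wokisemfesug > wokisimfesug > wohisimfesug > wohisimhesug  (by unconditioned shift, pre-nasal raising, intervocalic lenition, unconditioned shift)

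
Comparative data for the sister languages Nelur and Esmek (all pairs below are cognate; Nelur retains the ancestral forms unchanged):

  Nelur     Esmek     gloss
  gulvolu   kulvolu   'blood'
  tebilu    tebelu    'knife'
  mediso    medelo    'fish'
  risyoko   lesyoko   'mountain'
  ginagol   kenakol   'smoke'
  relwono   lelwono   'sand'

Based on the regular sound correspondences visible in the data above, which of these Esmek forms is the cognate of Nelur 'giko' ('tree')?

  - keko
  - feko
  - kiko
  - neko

ginagol ~ kenakol — Nelur g corresponds to Esmek k word-initially before a front vowel.
tebilu ~ tebelu, mediso ~ medelo — Nelur i corresponds to Esmek e after a consonant, before a consonant other than r, m, n, p, b, f, v.
Applying these to Nelur 'giko':
  giko → kiko   (g→k word-initially before a front vowel)
  kiko → keko   (i→e after a consonant, before a consonant other than r, m, n, p, b, f, v)
So the Esmek cognate is 'keko'.

keko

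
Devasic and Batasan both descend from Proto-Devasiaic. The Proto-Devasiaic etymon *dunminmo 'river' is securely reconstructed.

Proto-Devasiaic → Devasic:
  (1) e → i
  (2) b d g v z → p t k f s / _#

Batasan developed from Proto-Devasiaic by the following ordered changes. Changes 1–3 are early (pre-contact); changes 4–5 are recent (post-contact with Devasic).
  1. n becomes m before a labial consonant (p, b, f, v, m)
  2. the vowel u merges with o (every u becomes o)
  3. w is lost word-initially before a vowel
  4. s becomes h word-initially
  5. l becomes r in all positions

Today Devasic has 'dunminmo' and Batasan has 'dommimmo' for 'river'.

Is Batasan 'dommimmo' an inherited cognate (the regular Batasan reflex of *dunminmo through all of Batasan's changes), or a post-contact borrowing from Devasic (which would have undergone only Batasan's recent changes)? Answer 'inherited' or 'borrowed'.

inherited

If inherited, *dunminmo would pass through all of Batasan's changes:
Batasan: *dunminmo > dummimmo > dommimmo  (by nasal place assimilation, vowel merger)
If borrowed from Devasic 'dunminmo' after the early changes, it would undergo only the recent ones:
  rule 4 (debuccalisation): no change (dunminmo)
  rule 5 (unconditioned shift): no change (dunminmo)
  ⇒ as a loan: dunminmo
Batasan 'dommimmo' matches the inherited outcome exactly, so it is an inherited cognate, not a loan.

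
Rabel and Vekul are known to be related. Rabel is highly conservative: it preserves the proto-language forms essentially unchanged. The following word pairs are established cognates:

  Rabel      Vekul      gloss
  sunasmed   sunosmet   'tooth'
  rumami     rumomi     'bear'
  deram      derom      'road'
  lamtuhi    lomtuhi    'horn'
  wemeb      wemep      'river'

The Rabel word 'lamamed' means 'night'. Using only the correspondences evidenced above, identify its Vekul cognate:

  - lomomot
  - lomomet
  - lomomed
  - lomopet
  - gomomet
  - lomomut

rumami ~ rumomi, deram ~ derom — Rabel a corresponds to Vekul o after a consonant, before a nasal.
sunasmed ~ sunosmet — Rabel d corresponds to Vekul t word-finally.
Applying these to Rabel 'lamamed':
  lamamed → lomamed   (a→o after a consonant, before a nasal)
  lomamed → lomomed   (a→o after a consonant, before a nasal)
  lomomed → lomomet   (d→t word-finally)
So the Vekul cognate is 'lomomet'.

lomomet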